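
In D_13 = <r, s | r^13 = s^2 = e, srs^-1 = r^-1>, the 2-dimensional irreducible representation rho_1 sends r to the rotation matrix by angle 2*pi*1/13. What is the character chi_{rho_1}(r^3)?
chi_{rho_1}(r^3) = 2*cos(2*pi*1*3/13) = 2*cos(6*pi/13)

rho_1(r^3) is rotation by angle 2*pi*1*3/13, whose trace is 2*cos(2*pi*1*3/13) = 2*cos(6*pi/13).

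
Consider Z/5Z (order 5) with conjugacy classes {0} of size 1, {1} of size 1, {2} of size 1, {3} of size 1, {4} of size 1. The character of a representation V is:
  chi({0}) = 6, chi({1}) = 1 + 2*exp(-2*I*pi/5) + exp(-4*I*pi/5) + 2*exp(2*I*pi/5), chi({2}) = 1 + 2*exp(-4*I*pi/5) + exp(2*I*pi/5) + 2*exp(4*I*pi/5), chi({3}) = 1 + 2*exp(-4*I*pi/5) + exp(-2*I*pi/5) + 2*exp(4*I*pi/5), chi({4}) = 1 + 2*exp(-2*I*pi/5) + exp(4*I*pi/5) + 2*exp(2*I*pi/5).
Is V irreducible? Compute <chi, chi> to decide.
Not irreducible (reducible): <chi, chi> = 10 > 1.

Reasoning: <chi, chi> = (1/|G|) sum_C |C| * |chi(C)|^2 = (1/5)[1*|6|^2 + 1*|1 + 2*exp(-2*I*pi/5) + exp(-4*I*pi/5) + 2*exp(2*I*pi/5)|^2 + 1*|1 + 2*exp(-4*I*pi/5) + exp(2*I*pi/5) + 2*exp(4*I*pi/5)|^2 + 1*|1 + 2*exp(-4*I*pi/5) + exp(-2*I*pi/5) + 2*exp(4*I*pi/5)|^2 + 1*|1 + 2*exp(-2*I*pi/5) + exp(4*I*pi/5) + 2*exp(2*I*pi/5)|^2]
  = (1/5)[(36) + (10 + 6*exp(-2*I*pi/5) + 7*exp(-4*I*pi/5) + 7*exp(4*I*pi/5) + 6*exp(2*I*pi/5)) + (10 + 7*exp(-2*I*pi/5) + 6*exp(-4*I*pi/5) + 6*exp(4*I*pi/5) + 7*exp(2*I*pi/5)) + (10 + 7*exp(-2*I*pi/5) + 6*exp(-4*I*pi/5) + 6*exp(4*I*pi/5) + 7*exp(2*I*pi/5)) + (10 + 6*exp(-2*I*pi/5) + 7*exp(-4*I*pi/5) + 7*exp(4*I*pi/5) + 6*exp(2*I*pi/5))] = 50/5 = 10.
(Exp terms are combined using exp(i*s)*conj(exp(i*t)) = exp(i*(s-t)), and sums of them are collapsed using the identity that for every m > 1 the m distinct m-th roots of unity sum to 0, e.g. 1 + exp(2*I*pi/3) + exp(-2*I*pi/3) = 0.)
A character is irreducible iff <chi, chi> = 1, so this representation is reducible.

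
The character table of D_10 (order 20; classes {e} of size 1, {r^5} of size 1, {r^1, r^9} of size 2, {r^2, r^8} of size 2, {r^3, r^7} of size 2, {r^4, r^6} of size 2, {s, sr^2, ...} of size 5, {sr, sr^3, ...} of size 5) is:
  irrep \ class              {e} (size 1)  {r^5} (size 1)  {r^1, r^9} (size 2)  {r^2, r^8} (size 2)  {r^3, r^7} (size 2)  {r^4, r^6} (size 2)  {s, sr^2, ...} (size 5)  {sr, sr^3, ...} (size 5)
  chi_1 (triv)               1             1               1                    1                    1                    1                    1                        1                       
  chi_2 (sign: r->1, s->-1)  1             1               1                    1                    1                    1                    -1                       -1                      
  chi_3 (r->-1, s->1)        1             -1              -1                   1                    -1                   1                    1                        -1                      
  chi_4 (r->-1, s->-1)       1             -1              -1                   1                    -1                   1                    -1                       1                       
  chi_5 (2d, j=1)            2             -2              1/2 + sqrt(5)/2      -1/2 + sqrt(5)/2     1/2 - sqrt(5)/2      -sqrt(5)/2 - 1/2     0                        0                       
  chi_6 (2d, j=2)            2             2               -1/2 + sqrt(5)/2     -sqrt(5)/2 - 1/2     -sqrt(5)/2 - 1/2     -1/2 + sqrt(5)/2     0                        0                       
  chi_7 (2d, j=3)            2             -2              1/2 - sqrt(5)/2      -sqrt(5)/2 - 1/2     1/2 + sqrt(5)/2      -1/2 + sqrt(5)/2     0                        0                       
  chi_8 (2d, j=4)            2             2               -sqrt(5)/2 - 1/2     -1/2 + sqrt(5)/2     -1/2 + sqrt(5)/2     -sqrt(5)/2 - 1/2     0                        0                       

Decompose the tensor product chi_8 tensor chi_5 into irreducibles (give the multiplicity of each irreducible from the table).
chi_8 tensor chi_5 = chi_3 + chi_4 + chi_7 (all other irreducibles have multiplicity 0).

Solution. The character of a tensor product is the pointwise product (chi_8 * chi_5)(C) = chi_8(C) * chi_5(C):
  {e}: (2)*(2), {r^5}: (2)*(-2), {r^1, r^9}: (-sqrt(5)/2 - 1/2)*(1/2 + sqrt(5)/2), {r^2, r^8}: (-1/2 + sqrt(5)/2)*(-1/2 + sqrt(5)/2), {r^3, r^7}: (-1/2 + sqrt(5)/2)*(1/2 - sqrt(5)/2), {r^4, r^6}: (-sqrt(5)/2 - 1/2)*(-sqrt(5)/2 - 1/2), {s, sr^2, ...}: (0)*(0), {sr, sr^3, ...}: (0)*(0)
so (chi_8 * chi_5) takes values
  {e} -> 4, {r^5} -> -4, {r^1, r^9} -> -3/2 - sqrt(5)/2, {r^2, r^8} -> 3/2 - sqrt(5)/2, {r^3, r^7} -> -3/2 + sqrt(5)/2, {r^4, r^6} -> sqrt(5)/2 + 3/2, {s, sr^2, ...} -> 0, {sr, sr^3, ...} -> 0.
Now take the inner product of this character with each irreducible chi from the table, <chi_8*chi_5, chi> = (1/20) sum_C |C| (chi_8*chi_5)(C) conj(chi(C)):
  <chi_8*chi_5, chi_1> = (1/20)[1*(4)*conj(1) + 1*(-4)*conj(1) + 2*(-3/2 - sqrt(5)/2)*conj(1) + 2*(3/2 - sqrt(5)/2)*conj(1) + 2*(-3/2 + sqrt(5)/2)*conj(1) + 2*(sqrt(5)/2 + 3/2)*conj(1) + 5*(0)*conj(1) + 5*(0)*conj(1)]
      = (1/20)[(4) + (-4) + (-3 - sqrt(5)) + (3 - sqrt(5)) + (-3 + sqrt(5)) + (sqrt(5) + 3) + (0) + (0)] = 0/20 = 0
  <chi_8*chi_5, chi_2> = (1/20)[1*(4)*conj(1) + 1*(-4)*conj(1) + 2*(-3/2 - sqrt(5)/2)*conj(1) + 2*(3/2 - sqrt(5)/2)*conj(1) + 2*(-3/2 + sqrt(5)/2)*conj(1) + 2*(sqrt(5)/2 + 3/2)*conj(1) + 5*(0)*conj(-1) + 5*(0)*conj(-1)]
      = (1/20)[(4) + (-4) + (-3 - sqrt(5)) + (3 - sqrt(5)) + (-3 + sqrt(5)) + (sqrt(5) + 3) + (0) + (0)] = 0/20 = 0
  <chi_8*chi_5, chi_3> = (1/20)[1*(4)*conj(1) + 1*(-4)*conj(-1) + 2*(-3/2 - sqrt(5)/2)*conj(-1) + 2*(3/2 - sqrt(5)/2)*conj(1) + 2*(-3/2 + sqrt(5)/2)*conj(-1) + 2*(sqrt(5)/2 + 3/2)*conj(1) + 5*(0)*conj(1) + 5*(0)*conj(-1)]
      = (1/20)[(4) + (4) + (sqrt(5) + 3) + (3 - sqrt(5)) + (3 - sqrt(5)) + (sqrt(5) + 3) + (0) + (0)] = 20/20 = 1
  <chi_8*chi_5, chi_4> = (1/20)[1*(4)*conj(1) + 1*(-4)*conj(-1) + 2*(-3/2 - sqrt(5)/2)*conj(-1) + 2*(3/2 - sqrt(5)/2)*conj(1) + 2*(-3/2 + sqrt(5)/2)*conj(-1) + 2*(sqrt(5)/2 + 3/2)*conj(1) + 5*(0)*conj(-1) + 5*(0)*conj(1)]
      = (1/20)[(4) + (4) + (sqrt(5) + 3) + (3 - sqrt(5)) + (3 - sqrt(5)) + (sqrt(5) + 3) + (0) + (0)] = 20/20 = 1
  <chi_8*chi_5, chi_5> = (1/20)[1*(4)*conj(2) + 1*(-4)*conj(-2) + 2*(-3/2 - sqrt(5)/2)*conj(1/2 + sqrt(5)/2) + 2*(3/2 - sqrt(5)/2)*conj(-1/2 + sqrt(5)/2) + 2*(-3/2 + sqrt(5)/2)*conj(1/2 - sqrt(5)/2) + 2*(sqrt(5)/2 + 3/2)*conj(-sqrt(5)/2 - 1/2) + 5*(0)*conj(0) + 5*(0)*conj(0)]
      = (1/20)[(8) + (8) + (-2*sqrt(5) - 4) + (-4 + 2*sqrt(5)) + (-4 + 2*sqrt(5)) + (-2*sqrt(5) - 4) + (0) + (0)] = 0/20 = 0
  <chi_8*chi_5, chi_6> = (1/20)[1*(4)*conj(2) + 1*(-4)*conj(2) + 2*(-3/2 - sqrt(5)/2)*conj(-1/2 + sqrt(5)/2) + 2*(3/2 - sqrt(5)/2)*conj(-sqrt(5)/2 - 1/2) + 2*(-3/2 + sqrt(5)/2)*conj(-sqrt(5)/2 - 1/2) + 2*(sqrt(5)/2 + 3/2)*conj(-1/2 + sqrt(5)/2) + 5*(0)*conj(0) + 5*(0)*conj(0)]
      = (1/20)[(8) + (-8) + (-sqrt(5) - 1) + (1 - sqrt(5)) + (-1 + sqrt(5)) + (1 + sqrt(5)) + (0) + (0)] = 0/20 = 0
  <chi_8*chi_5, chi_7> = (1/20)[1*(4)*conj(2) + 1*(-4)*conj(-2) + 2*(-3/2 - sqrt(5)/2)*conj(1/2 - sqrt(5)/2) + 2*(3/2 - sqrt(5)/2)*conj(-sqrt(5)/2 - 1/2) + 2*(-3/2 + sqrt(5)/2)*conj(1/2 + sqrt(5)/2) + 2*(sqrt(5)/2 + 3/2)*conj(-1/2 + sqrt(5)/2) + 5*(0)*conj(0) + 5*(0)*conj(0)]
      = (1/20)[(8) + (8) + (1 + sqrt(5)) + (1 - sqrt(5)) + (1 - sqrt(5)) + (1 + sqrt(5)) + (0) + (0)] = 20/20 = 1
  <chi_8*chi_5, chi_8> = (1/20)[1*(4)*conj(2) + 1*(-4)*conj(2) + 2*(-3/2 - sqrt(5)/2)*conj(-sqrt(5)/2 - 1/2) + 2*(3/2 - sqrt(5)/2)*conj(-1/2 + sqrt(5)/2) + 2*(-3/2 + sqrt(5)/2)*conj(-1/2 + sqrt(5)/2) + 2*(sqrt(5)/2 + 3/2)*conj(-sqrt(5)/2 - 1/2) + 5*(0)*conj(0) + 5*(0)*conj(0)]
      = (1/20)[(8) + (-8) + (4 + 2*sqrt(5)) + (-4 + 2*sqrt(5)) + (4 - 2*sqrt(5)) + (-2*sqrt(5) - 4) + (0) + (0)] = 0/20 = 0
Hence the multiplicities are chi_3: 1, chi_4: 1, chi_7: 1. Dimension check: dim(chi_8)*dim(chi_5) = 2*2 = 4 and sum (mult * dim) = 1*1 + 1*1 + 1*2 = 4.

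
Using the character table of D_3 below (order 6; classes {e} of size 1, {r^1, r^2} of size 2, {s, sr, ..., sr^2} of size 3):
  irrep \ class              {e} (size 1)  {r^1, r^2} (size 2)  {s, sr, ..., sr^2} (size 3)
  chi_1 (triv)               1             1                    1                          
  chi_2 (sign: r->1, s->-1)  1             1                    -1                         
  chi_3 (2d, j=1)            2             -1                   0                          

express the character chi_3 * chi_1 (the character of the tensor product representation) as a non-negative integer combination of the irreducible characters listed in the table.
chi_3 tensor chi_1 = chi_3 (all other irreducibles have multiplicity 0).

Derivation: The character of a tensor product is the pointwise product (chi_3 * chi_1)(C) = chi_3(C) * chi_1(C):
  {e}: (2)*(1), {r^1, r^2}: (-1)*(1), {s, sr, ..., sr^2}: (0)*(1)
so (chi_3 * chi_1) takes values
  {e} -> 2, {r^1, r^2} -> -1, {s, sr, ..., sr^2} -> 0.
Now take the inner product of this character with each irreducible chi from the table, <chi_3*chi_1, chi> = (1/6) sum_C |C| (chi_3*chi_1)(C) conj(chi(C)):
  <chi_3*chi_1, chi_1> = (1/6)[1*(2)*conj(1) + 2*(-1)*conj(1) + 3*(0)*conj(1)]
      = (1/6)[(2) + (-2) + (0)] = 0/6 = 0
  <chi_3*chi_1, chi_2> = (1/6)[1*(2)*conj(1) + 2*(-1)*conj(1) + 3*(0)*conj(-1)]
      = (1/6)[(2) + (-2) + (0)] = 0/6 = 0
  <chi_3*chi_1, chi_3> = (1/6)[1*(2)*conj(2) + 2*(-1)*conj(-1) + 3*(0)*conj(0)]
      = (1/6)[(4) + (2) + (0)] = 6/6 = 1
Hence the multiplicities are chi_3: 1. Dimension check: dim(chi_3)*dim(chi_1) = 2*1 = 2 and sum (mult * dim) = 1*2 = 2.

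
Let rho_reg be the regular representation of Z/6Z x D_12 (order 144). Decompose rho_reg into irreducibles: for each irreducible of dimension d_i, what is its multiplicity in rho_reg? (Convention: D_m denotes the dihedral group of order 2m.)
Each irreducible V_i of dimension d_i appears with multiplicity d_i, i.e. rho_reg = (direct sum over all irreducibles V_i) d_i V_i. The irreducible dimensions for Z/6Z x D_12 are 1, 1, 1, 1, 1, 1, 1, 1, 1, 1, 1, 1, 1, 1, 1, 1, 1, 1, 1, 1, 1, 1, 1, 1, 2, 2, 2, 2, 2, 2, 2, 2, 2, 2, 2, 2, 2, 2, 2, 2, 2, 2, 2, 2, 2, 2, 2, 2, 2, 2, 2, 2, 2, 2: 24 irreducibles of dimension 1, each with multiplicity 1; 30 irreducibles of dimension 2, each with multiplicity 2. Total dimension 24*1*1 + 30*2*2 = 144 = |G|.

Reasoning: General theorem: in the regular representation of a finite group G, each irreducible appears with multiplicity equal to its dimension. Check: dim(rho_reg) = sum d_i^2 = 1 + 1 + 1 + 1 + 1 + 1 + 1 + 1 + 1 + 1 + 1 + 1 + 1 + 1 + 1 + 1 + 1 + 1 + 1 + 1 + 1 + 1 + 1 + 1 + 4 + 4 + 4 + 4 + 4 + 4 + 4 + 4 + 4 + 4 + 4 + 4 + 4 + 4 + 4 + 4 + 4 + 4 + 4 + 4 + 4 + 4 + 4 + 4 + 4 + 4 + 4 + 4 + 4 + 4 = 144 = |G|.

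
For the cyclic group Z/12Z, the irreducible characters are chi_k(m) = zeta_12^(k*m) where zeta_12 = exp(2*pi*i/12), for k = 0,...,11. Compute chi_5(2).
chi_5(2) = zeta_12^10 = exp(-I*pi/3)

Details: chi_5(2) = zeta_12^(5*2) = zeta_12^10. Since zeta_12^12 = 1, this equals zeta_12^10 = exp(2*pi*i*10/12) = exp(-I*pi/3).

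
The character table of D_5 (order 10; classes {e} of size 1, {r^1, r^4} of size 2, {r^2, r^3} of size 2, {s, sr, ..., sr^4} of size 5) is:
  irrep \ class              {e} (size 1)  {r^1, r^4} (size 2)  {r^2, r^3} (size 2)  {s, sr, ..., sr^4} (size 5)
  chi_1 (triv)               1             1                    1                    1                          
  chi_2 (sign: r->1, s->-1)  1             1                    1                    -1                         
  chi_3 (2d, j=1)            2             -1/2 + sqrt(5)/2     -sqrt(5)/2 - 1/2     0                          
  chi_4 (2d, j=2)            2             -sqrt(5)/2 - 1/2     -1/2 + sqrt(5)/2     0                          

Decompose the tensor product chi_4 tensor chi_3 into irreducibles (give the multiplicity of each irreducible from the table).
chi_4 tensor chi_3 = chi_3 + chi_4 (all other irreducibles have multiplicity 0).

Reasoning: The character of a tensor product is the pointwise product (chi_4 * chi_3)(C) = chi_4(C) * chi_3(C):
  {e}: (2)*(2), {r^1, r^4}: (-sqrt(5)/2 - 1/2)*(-1/2 + sqrt(5)/2), {r^2, r^3}: (-1/2 + sqrt(5)/2)*(-sqrt(5)/2 - 1/2), {s, sr, ..., sr^4}: (0)*(0)
so (chi_4 * chi_3) takes values
  {e} -> 4, {r^1, r^4} -> -1, {r^2, r^3} -> -1, {s, sr, ..., sr^4} -> 0.
Now take the inner product of this character with each irreducible chi from the table, <chi_4*chi_3, chi> = (1/10) sum_C |C| (chi_4*chi_3)(C) conj(chi(C)):
  <chi_4*chi_3, chi_1> = (1/10)[1*(4)*conj(1) + 2*(-1)*conj(1) + 2*(-1)*conj(1) + 5*(0)*conj(1)]
      = (1/10)[(4) + (-2) + (-2) + (0)] = 0/10 = 0
  <chi_4*chi_3, chi_2> = (1/10)[1*(4)*conj(1) + 2*(-1)*conj(1) + 2*(-1)*conj(1) + 5*(0)*conj(-1)]
      = (1/10)[(4) + (-2) + (-2) + (0)] = 0/10 = 0
  <chi_4*chi_3, chi_3> = (1/10)[1*(4)*conj(2) + 2*(-1)*conj(-1/2 + sqrt(5)/2) + 2*(-1)*conj(-sqrt(5)/2 - 1/2) + 5*(0)*conj(0)]
      = (1/10)[(8) + (1 - sqrt(5)) + (1 + sqrt(5)) + (0)] = 10/10 = 1
  <chi_4*chi_3, chi_4> = (1/10)[1*(4)*conj(2) + 2*(-1)*conj(-sqrt(5)/2 - 1/2) + 2*(-1)*conj(-1/2 + sqrt(5)/2) + 5*(0)*conj(0)]
      = (1/10)[(8) + (1 + sqrt(5)) + (1 - sqrt(5)) + (0)] = 10/10 = 1
Hence the multiplicities are chi_3: 1, chi_4: 1. Dimension check: dim(chi_4)*dim(chi_3) = 2*2 = 4 and sum (mult * dim) = 1*2 + 1*2 = 4.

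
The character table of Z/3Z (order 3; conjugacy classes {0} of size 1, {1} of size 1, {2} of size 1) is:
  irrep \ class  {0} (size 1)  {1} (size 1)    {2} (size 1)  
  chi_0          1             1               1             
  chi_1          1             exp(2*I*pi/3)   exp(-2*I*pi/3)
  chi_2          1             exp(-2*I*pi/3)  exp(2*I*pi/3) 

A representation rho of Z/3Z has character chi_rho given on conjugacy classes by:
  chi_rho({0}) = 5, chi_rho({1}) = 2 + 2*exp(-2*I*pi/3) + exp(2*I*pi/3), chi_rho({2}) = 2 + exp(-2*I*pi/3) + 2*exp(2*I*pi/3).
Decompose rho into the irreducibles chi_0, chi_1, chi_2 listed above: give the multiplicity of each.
Multiplicities: chi_0: 2, chi_1: 1, chi_2: 2.

Working: Use <chi_rho, chi> = (1/|G|) sum_C |C| * chi_rho(C) * conj(chi(C)) with |G| = 3 for each irreducible chi in the table:
  <chi_rho, chi_0> = (1/3)[1*(5)*conj(1) + 1*(2 + 2*exp(-2*I*pi/3) + exp(2*I*pi/3))*conj(1) + 1*(2 + exp(-2*I*pi/3) + 2*exp(2*I*pi/3))*conj(1)]
      = (1/3)[(5) + (2 + 2*exp(-2*I*pi/3) + exp(2*I*pi/3)) + (2 + exp(-2*I*pi/3) + 2*exp(2*I*pi/3))] = 6/3 = 2
  <chi_rho, chi_1> = (1/3)[1*(5)*conj(1) + 1*(2 + 2*exp(-2*I*pi/3) + exp(2*I*pi/3))*conj(exp(2*I*pi/3)) + 1*(2 + exp(-2*I*pi/3) + 2*exp(2*I*pi/3))*conj(exp(-2*I*pi/3))]
      = (1/3)[(5) + (-1) + (-1)] = 3/3 = 1
  <chi_rho, chi_2> = (1/3)[1*(5)*conj(1) + 1*(2 + 2*exp(-2*I*pi/3) + exp(2*I*pi/3))*conj(exp(-2*I*pi/3)) + 1*(2 + exp(-2*I*pi/3) + 2*exp(2*I*pi/3))*conj(exp(2*I*pi/3))]
      = (1/3)[(5) + (2 + exp(-2*I*pi/3) + 2*exp(2*I*pi/3)) + (2 + 2*exp(-2*I*pi/3) + exp(2*I*pi/3))] = 6/3 = 2
(Exp terms are combined using exp(i*s)*conj(exp(i*t)) = exp(i*(s-t)), and sums of them are collapsed using the identity that for every m > 1 the m distinct m-th roots of unity sum to 0, e.g. 1 + exp(2*I*pi/3) + exp(-2*I*pi/3) = 0.)
Dimension check: dim(rho) = sum (mult * dim) = 2*1 + 1*1 + 2*1 = 5 = chi_rho(e) = 5.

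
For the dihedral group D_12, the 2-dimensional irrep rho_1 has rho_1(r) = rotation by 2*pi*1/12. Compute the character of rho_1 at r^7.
chi_{rho_1}(r^7) = 2*cos(2*pi*1*7/12) = -sqrt(3)

Argument: rho_1(r^7) is rotation by angle 2*pi*1*7/12, whose trace is 2*cos(2*pi*1*7/12) = -sqrt(3).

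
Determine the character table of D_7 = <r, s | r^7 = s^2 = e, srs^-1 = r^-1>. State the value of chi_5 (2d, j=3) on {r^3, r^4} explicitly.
Conjugacy classes: {e} of size 1, {r^1, r^6} of size 2, {r^2, r^5} of size 2, {r^3, r^4} of size 2, {s, sr, ..., sr^6} of size 7.
Character table:
  irrep \ class              {e} (size 1)  {r^1, r^6} (size 2)  {r^2, r^5} (size 2)  {r^3, r^4} (size 2)  {s, sr, ..., sr^6} (size 7)
  chi_1 (triv)               1             1                    1                    1                    1                          
  chi_2 (sign: r->1, s->-1)  1             1                    1                    1                    -1                         
  chi_3 (2d, j=1)            2             2*cos(2*pi/7)        -2*cos(3*pi/7)       -2*cos(pi/7)         0                          
  chi_4 (2d, j=2)            2             -2*cos(3*pi/7)       -2*cos(pi/7)         2*cos(2*pi/7)        0                          
  chi_5 (2d, j=3)            2             -2*cos(pi/7)         2*cos(2*pi/7)        -2*cos(3*pi/7)       0                          

Spot check: chi_5 (2d, j=3) on {r^3, r^4} = -2*cos(3*pi/7).

Explanation: D_7 has order 2*7 = 14 with 5 conjugacy classes, hence 5 irreducibles. Sum of squared dims 1 + 1 + 4 + 4 + 4 = 14 = |G|. Linear characters come from the abelianisation; the 2-dimensional irreps have character r^k -> 2*cos(2*pi*j*k/7), reflections -> 0.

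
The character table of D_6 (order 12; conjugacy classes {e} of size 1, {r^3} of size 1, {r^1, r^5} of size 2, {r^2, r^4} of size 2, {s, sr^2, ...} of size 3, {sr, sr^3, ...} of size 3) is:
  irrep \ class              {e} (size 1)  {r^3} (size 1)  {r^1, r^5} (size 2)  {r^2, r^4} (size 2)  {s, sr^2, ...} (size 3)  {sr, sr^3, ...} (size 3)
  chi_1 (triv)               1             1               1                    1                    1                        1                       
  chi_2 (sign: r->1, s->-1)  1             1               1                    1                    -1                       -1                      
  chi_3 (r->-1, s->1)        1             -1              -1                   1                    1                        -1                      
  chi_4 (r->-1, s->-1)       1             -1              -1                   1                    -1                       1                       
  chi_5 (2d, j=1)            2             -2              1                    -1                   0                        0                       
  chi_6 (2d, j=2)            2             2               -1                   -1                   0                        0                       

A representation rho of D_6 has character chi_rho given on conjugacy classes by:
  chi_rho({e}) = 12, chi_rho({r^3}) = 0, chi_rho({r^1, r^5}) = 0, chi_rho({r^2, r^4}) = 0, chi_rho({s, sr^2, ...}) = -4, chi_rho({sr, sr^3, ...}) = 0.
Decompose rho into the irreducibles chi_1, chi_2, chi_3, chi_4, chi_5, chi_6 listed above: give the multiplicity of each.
Multiplicities: chi_1: 0, chi_2: 2, chi_3: 0, chi_4: 2, chi_5: 2, chi_6: 2.

Reasoning: Use <chi_rho, chi> = (1/|G|) sum_C |C| * chi_rho(C) * conj(chi(C)) with |G| = 12 for each irreducible chi in the table:
  <chi_rho, chi_1> = (1/12)[1*(12)*conj(1) + 1*(0)*conj(1) + 2*(0)*conj(1) + 2*(0)*conj(1) + 3*(-4)*conj(1) + 3*(0)*conj(1)]
      = (1/12)[(12) + (0) + (0) + (0) + (-12) + (0)] = 0/12 = 0
  <chi_rho, chi_2> = (1/12)[1*(12)*conj(1) + 1*(0)*conj(1) + 2*(0)*conj(1) + 2*(0)*conj(1) + 3*(-4)*conj(-1) + 3*(0)*conj(-1)]
      = (1/12)[(12) + (0) + (0) + (0) + (12) + (0)] = 24/12 = 2
  <chi_rho, chi_3> = (1/12)[1*(12)*conj(1) + 1*(0)*conj(-1) + 2*(0)*conj(-1) + 2*(0)*conj(1) + 3*(-4)*conj(1) + 3*(0)*conj(-1)]
      = (1/12)[(12) + (0) + (0) + (0) + (-12) + (0)] = 0/12 = 0
  <chi_rho, chi_4> = (1/12)[1*(12)*conj(1) + 1*(0)*conj(-1) + 2*(0)*conj(-1) + 2*(0)*conj(1) + 3*(-4)*conj(-1) + 3*(0)*conj(1)]
      = (1/12)[(12) + (0) + (0) + (0) + (12) + (0)] = 24/12 = 2
  <chi_rho, chi_5> = (1/12)[1*(12)*conj(2) + 1*(0)*conj(-2) + 2*(0)*conj(1) + 2*(0)*conj(-1) + 3*(-4)*conj(0) + 3*(0)*conj(0)]
      = (1/12)[(24) + (0) + (0) + (0) + (0) + (0)] = 24/12 = 2
  <chi_rho, chi_6> = (1/12)[1*(12)*conj(2) + 1*(0)*conj(2) + 2*(0)*conj(-1) + 2*(0)*conj(-1) + 3*(-4)*conj(0) + 3*(0)*conj(0)]
      = (1/12)[(24) + (0) + (0) + (0) + (0) + (0)] = 24/12 = 2
Dimension check: dim(rho) = sum (mult * dim) = 0*1 + 2*1 + 0*1 + 2*1 + 2*2 + 2*2 = 12 = chi_rho(e) = 12.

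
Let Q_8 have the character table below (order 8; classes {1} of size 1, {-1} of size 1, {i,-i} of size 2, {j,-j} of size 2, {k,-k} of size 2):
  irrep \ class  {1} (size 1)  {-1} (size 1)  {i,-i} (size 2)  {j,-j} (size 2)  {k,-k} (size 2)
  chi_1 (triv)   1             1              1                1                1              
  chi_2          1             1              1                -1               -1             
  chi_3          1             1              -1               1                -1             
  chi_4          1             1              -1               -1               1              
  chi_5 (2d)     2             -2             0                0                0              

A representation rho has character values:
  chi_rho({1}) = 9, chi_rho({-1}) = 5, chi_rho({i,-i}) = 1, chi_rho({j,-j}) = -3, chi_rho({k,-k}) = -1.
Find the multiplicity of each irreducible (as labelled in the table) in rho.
Multiplicities: chi_1: 1, chi_2: 3, chi_3: 1, chi_4: 2, chi_5: 1.

Why: Use <chi_rho, chi> = (1/|G|) sum_C |C| * chi_rho(C) * conj(chi(C)) with |G| = 8 for each irreducible chi in the table:
  <chi_rho, chi_1> = (1/8)[1*(9)*conj(1) + 1*(5)*conj(1) + 2*(1)*conj(1) + 2*(-3)*conj(1) + 2*(-1)*conj(1)]
      = (1/8)[(9) + (5) + (2) + (-6) + (-2)] = 8/8 = 1
  <chi_rho, chi_2> = (1/8)[1*(9)*conj(1) + 1*(5)*conj(1) + 2*(1)*conj(1) + 2*(-3)*conj(-1) + 2*(-1)*conj(-1)]
      = (1/8)[(9) + (5) + (2) + (6) + (2)] = 24/8 = 3
  <chi_rho, chi_3> = (1/8)[1*(9)*conj(1) + 1*(5)*conj(1) + 2*(1)*conj(-1) + 2*(-3)*conj(1) + 2*(-1)*conj(-1)]
      = (1/8)[(9) + (5) + (-2) + (-6) + (2)] = 8/8 = 1
  <chi_rho, chi_4> = (1/8)[1*(9)*conj(1) + 1*(5)*conj(1) + 2*(1)*conj(-1) + 2*(-3)*conj(-1) + 2*(-1)*conj(1)]
      = (1/8)[(9) + (5) + (-2) + (6) + (-2)] = 16/8 = 2
  <chi_rho, chi_5> = (1/8)[1*(9)*conj(2) + 1*(5)*conj(-2) + 2*(1)*conj(0) + 2*(-3)*conj(0) + 2*(-1)*conj(0)]
      = (1/8)[(18) + (-10) + (0) + (0) + (0)] = 8/8 = 1
Dimension check: dim(rho) = sum (mult * dim) = 1*1 + 3*1 + 1*1 + 2*1 + 1*2 = 9 = chi_rho(e) = 9.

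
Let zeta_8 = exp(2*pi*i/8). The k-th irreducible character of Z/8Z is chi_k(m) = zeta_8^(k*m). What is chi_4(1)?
chi_4(1) = zeta_8^4 = -1

Working: chi_4(1) = zeta_8^(4*1) = zeta_8^4. Since zeta_8^8 = 1, this equals zeta_8^4 = exp(2*pi*i*4/8) = -1.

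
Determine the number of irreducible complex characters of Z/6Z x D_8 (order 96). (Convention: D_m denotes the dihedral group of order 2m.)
42

Working: The number of irreducible complex representations of a finite group equals its number of conjugacy classes. For a direct product, #classes(G x H) = #classes(G) * #classes(H). Z/6Z has 6 classes (abelian), D_8 has 7 classes, so 6 * 7 = 42, so Z/6Z x D_8 (order 96) has exactly 42 irreducible complex representations.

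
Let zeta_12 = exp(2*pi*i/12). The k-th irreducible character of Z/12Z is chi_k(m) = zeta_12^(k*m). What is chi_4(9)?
chi_4(9) = zeta_12^36 = 1

Derivation: chi_4(9) = zeta_12^(4*9) = zeta_12^36. Since zeta_12^12 = 1, this equals zeta_12^0 = exp(2*pi*i*0/12) = 1.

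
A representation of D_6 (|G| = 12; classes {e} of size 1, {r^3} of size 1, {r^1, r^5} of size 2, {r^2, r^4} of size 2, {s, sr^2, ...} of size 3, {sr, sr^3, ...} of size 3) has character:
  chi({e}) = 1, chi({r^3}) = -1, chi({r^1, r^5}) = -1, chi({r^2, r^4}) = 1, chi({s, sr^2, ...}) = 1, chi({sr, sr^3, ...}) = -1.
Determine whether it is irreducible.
Irreducible: <chi, chi> = 1.

<chi, chi> = (1/|G|) sum_C |C| * |chi(C)|^2 = (1/12)[1*|1|^2 + 1*|-1|^2 + 2*|-1|^2 + 2*|1|^2 + 3*|1|^2 + 3*|-1|^2]
  = (1/12)[(1) + (1) + (2) + (2) + (3) + (3)] = 12/12 = 1.
A character is irreducible iff <chi, chi> = 1, so this representation is irreducible.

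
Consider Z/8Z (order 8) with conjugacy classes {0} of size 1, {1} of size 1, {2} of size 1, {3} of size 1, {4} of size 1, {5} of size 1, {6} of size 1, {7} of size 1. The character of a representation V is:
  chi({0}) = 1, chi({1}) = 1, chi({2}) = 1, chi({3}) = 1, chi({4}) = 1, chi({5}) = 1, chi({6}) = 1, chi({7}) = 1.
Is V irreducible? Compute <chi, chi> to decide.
Irreducible: <chi, chi> = 1.

Working: <chi, chi> = (1/|G|) sum_C |C| * |chi(C)|^2 = (1/8)[1*|1|^2 + 1*|1|^2 + 1*|1|^2 + 1*|1|^2 + 1*|1|^2 + 1*|1|^2 + 1*|1|^2 + 1*|1|^2]
  = (1/8)[(1) + (1) + (1) + (1) + (1) + (1) + (1) + (1)] = 8/8 = 1.
(Exp terms are combined using exp(i*s)*conj(exp(i*t)) = exp(i*(s-t)), and sums of them are collapsed using the identity that for every m > 1 the m distinct m-th roots of unity sum to 0, e.g. 1 + exp(2*I*pi/3) + exp(-2*I*pi/3) = 0.)
A character is irreducible iff <chi, chi> = 1, so this representation is irreducible.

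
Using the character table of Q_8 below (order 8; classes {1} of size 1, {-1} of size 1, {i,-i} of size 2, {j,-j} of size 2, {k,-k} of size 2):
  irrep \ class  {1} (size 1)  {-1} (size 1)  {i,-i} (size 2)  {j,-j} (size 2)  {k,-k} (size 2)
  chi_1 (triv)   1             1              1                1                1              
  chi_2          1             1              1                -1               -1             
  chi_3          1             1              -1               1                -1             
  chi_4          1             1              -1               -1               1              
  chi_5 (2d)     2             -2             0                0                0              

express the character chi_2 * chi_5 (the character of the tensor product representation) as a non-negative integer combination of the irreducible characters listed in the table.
chi_2 tensor chi_5 = chi_5 (all other irreducibles have multiplicity 0).

Why: The character of a tensor product is the pointwise product (chi_2 * chi_5)(C) = chi_2(C) * chi_5(C):
  {1}: (1)*(2), {-1}: (1)*(-2), {i,-i}: (1)*(0), {j,-j}: (-1)*(0), {k,-k}: (-1)*(0)
so (chi_2 * chi_5) takes values
  {1} -> 2, {-1} -> -2, {i,-i} -> 0, {j,-j} -> 0, {k,-k} -> 0.
Now take the inner product of this character with each irreducible chi from the table, <chi_2*chi_5, chi> = (1/8) sum_C |C| (chi_2*chi_5)(C) conj(chi(C)):
  <chi_2*chi_5, chi_1> = (1/8)[1*(2)*conj(1) + 1*(-2)*conj(1) + 2*(0)*conj(1) + 2*(0)*conj(1) + 2*(0)*conj(1)]
      = (1/8)[(2) + (-2) + (0) + (0) + (0)] = 0/8 = 0
  <chi_2*chi_5, chi_2> = (1/8)[1*(2)*conj(1) + 1*(-2)*conj(1) + 2*(0)*conj(1) + 2*(0)*conj(-1) + 2*(0)*conj(-1)]
      = (1/8)[(2) + (-2) + (0) + (0) + (0)] = 0/8 = 0
  <chi_2*chi_5, chi_3> = (1/8)[1*(2)*conj(1) + 1*(-2)*conj(1) + 2*(0)*conj(-1) + 2*(0)*conj(1) + 2*(0)*conj(-1)]
      = (1/8)[(2) + (-2) + (0) + (0) + (0)] = 0/8 = 0
  <chi_2*chi_5, chi_4> = (1/8)[1*(2)*conj(1) + 1*(-2)*conj(1) + 2*(0)*conj(-1) + 2*(0)*conj(-1) + 2*(0)*conj(1)]
      = (1/8)[(2) + (-2) + (0) + (0) + (0)] = 0/8 = 0
  <chi_2*chi_5, chi_5> = (1/8)[1*(2)*conj(2) + 1*(-2)*conj(-2) + 2*(0)*conj(0) + 2*(0)*conj(0) + 2*(0)*conj(0)]
      = (1/8)[(4) + (4) + (0) + (0) + (0)] = 8/8 = 1
Hence the multiplicities are chi_5: 1. Dimension check: dim(chi_2)*dim(chi_5) = 1*2 = 2 and sum (mult * dim) = 1*2 = 2.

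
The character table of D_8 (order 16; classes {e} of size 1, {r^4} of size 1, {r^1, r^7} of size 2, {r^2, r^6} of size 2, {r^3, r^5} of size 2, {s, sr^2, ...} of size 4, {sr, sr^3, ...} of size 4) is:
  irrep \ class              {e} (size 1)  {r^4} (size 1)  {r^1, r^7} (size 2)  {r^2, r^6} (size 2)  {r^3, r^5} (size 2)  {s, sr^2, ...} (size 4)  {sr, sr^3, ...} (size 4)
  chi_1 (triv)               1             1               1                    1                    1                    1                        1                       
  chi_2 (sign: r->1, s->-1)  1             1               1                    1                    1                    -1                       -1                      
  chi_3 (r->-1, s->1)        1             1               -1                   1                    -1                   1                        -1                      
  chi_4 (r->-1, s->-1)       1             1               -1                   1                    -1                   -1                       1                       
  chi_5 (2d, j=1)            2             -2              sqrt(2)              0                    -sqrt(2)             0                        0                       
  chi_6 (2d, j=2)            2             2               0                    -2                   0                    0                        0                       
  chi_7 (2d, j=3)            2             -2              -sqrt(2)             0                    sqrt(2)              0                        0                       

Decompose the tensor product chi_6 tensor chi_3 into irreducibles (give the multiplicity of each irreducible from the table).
chi_6 tensor chi_3 = chi_6 (all other irreducibles have multiplicity 0).

Explanation: The character of a tensor product is the pointwise product (chi_6 * chi_3)(C) = chi_6(C) * chi_3(C):
  {e}: (2)*(1), {r^4}: (2)*(1), {r^1, r^7}: (0)*(-1), {r^2, r^6}: (-2)*(1), {r^3, r^5}: (0)*(-1), {s, sr^2, ...}: (0)*(1), {sr, sr^3, ...}: (0)*(-1)
so (chi_6 * chi_3) takes values
  {e} -> 2, {r^4} -> 2, {r^1, r^7} -> 0, {r^2, r^6} -> -2, {r^3, r^5} -> 0, {s, sr^2, ...} -> 0, {sr, sr^3, ...} -> 0.
Now take the inner product of this character with each irreducible chi from the table, <chi_6*chi_3, chi> = (1/16) sum_C |C| (chi_6*chi_3)(C) conj(chi(C)):
  <chi_6*chi_3, chi_1> = (1/16)[1*(2)*conj(1) + 1*(2)*conj(1) + 2*(0)*conj(1) + 2*(-2)*conj(1) + 2*(0)*conj(1) + 4*(0)*conj(1) + 4*(0)*conj(1)]
      = (1/16)[(2) + (2) + (0) + (-4) + (0) + (0) + (0)] = 0/16 = 0
  <chi_6*chi_3, chi_2> = (1/16)[1*(2)*conj(1) + 1*(2)*conj(1) + 2*(0)*conj(1) + 2*(-2)*conj(1) + 2*(0)*conj(1) + 4*(0)*conj(-1) + 4*(0)*conj(-1)]
      = (1/16)[(2) + (2) + (0) + (-4) + (0) + (0) + (0)] = 0/16 = 0
  <chi_6*chi_3, chi_3> = (1/16)[1*(2)*conj(1) + 1*(2)*conj(1) + 2*(0)*conj(-1) + 2*(-2)*conj(1) + 2*(0)*conj(-1) + 4*(0)*conj(1) + 4*(0)*conj(-1)]
      = (1/16)[(2) + (2) + (0) + (-4) + (0) + (0) + (0)] = 0/16 = 0
  <chi_6*chi_3, chi_4> = (1/16)[1*(2)*conj(1) + 1*(2)*conj(1) + 2*(0)*conj(-1) + 2*(-2)*conj(1) + 2*(0)*conj(-1) + 4*(0)*conj(-1) + 4*(0)*conj(1)]
      = (1/16)[(2) + (2) + (0) + (-4) + (0) + (0) + (0)] = 0/16 = 0
  <chi_6*chi_3, chi_5> = (1/16)[1*(2)*conj(2) + 1*(2)*conj(-2) + 2*(0)*conj(sqrt(2)) + 2*(-2)*conj(0) + 2*(0)*conj(-sqrt(2)) + 4*(0)*conj(0) + 4*(0)*conj(0)]
      = (1/16)[(4) + (-4) + (0) + (0) + (0) + (0) + (0)] = 0/16 = 0
  <chi_6*chi_3, chi_6> = (1/16)[1*(2)*conj(2) + 1*(2)*conj(2) + 2*(0)*conj(0) + 2*(-2)*conj(-2) + 2*(0)*conj(0) + 4*(0)*conj(0) + 4*(0)*conj(0)]
      = (1/16)[(4) + (4) + (0) + (8) + (0) + (0) + (0)] = 16/16 = 1
  <chi_6*chi_3, chi_7> = (1/16)[1*(2)*conj(2) + 1*(2)*conj(-2) + 2*(0)*conj(-sqrt(2)) + 2*(-2)*conj(0) + 2*(0)*conj(sqrt(2)) + 4*(0)*conj(0) + 4*(0)*conj(0)]
      = (1/16)[(4) + (-4) + (0) + (0) + (0) + (0) + (0)] = 0/16 = 0
Hence the multiplicities are chi_6: 1. Dimension check: dim(chi_6)*dim(chi_3) = 2*1 = 2 and sum (mult * dim) = 1*2 = 2.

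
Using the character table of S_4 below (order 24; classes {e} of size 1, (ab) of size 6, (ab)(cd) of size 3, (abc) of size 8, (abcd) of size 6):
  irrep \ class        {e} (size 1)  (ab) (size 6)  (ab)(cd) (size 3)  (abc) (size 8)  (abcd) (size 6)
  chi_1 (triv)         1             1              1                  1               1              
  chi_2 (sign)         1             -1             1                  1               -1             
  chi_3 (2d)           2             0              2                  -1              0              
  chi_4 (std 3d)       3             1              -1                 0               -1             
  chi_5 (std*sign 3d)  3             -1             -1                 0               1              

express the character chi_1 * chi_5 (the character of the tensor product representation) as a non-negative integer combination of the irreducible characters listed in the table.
chi_1 tensor chi_5 = chi_5 (all other irreducibles have multiplicity 0).

Reasoning: The character of a tensor product is the pointwise product (chi_1 * chi_5)(C) = chi_1(C) * chi_5(C):
  {e}: (1)*(3), (ab): (1)*(-1), (ab)(cd): (1)*(-1), (abc): (1)*(0), (abcd): (1)*(1)
so (chi_1 * chi_5) takes values
  {e} -> 3, (ab) -> -1, (ab)(cd) -> -1, (abc) -> 0, (abcd) -> 1.
Now take the inner product of this character with each irreducible chi from the table, <chi_1*chi_5, chi> = (1/24) sum_C |C| (chi_1*chi_5)(C) conj(chi(C)):
  <chi_1*chi_5, chi_1> = (1/24)[1*(3)*conj(1) + 6*(-1)*conj(1) + 3*(-1)*conj(1) + 8*(0)*conj(1) + 6*(1)*conj(1)]
      = (1/24)[(3) + (-6) + (-3) + (0) + (6)] = 0/24 = 0
  <chi_1*chi_5, chi_2> = (1/24)[1*(3)*conj(1) + 6*(-1)*conj(-1) + 3*(-1)*conj(1) + 8*(0)*conj(1) + 6*(1)*conj(-1)]
      = (1/24)[(3) + (6) + (-3) + (0) + (-6)] = 0/24 = 0
  <chi_1*chi_5, chi_3> = (1/24)[1*(3)*conj(2) + 6*(-1)*conj(0) + 3*(-1)*conj(2) + 8*(0)*conj(-1) + 6*(1)*conj(0)]
      = (1/24)[(6) + (0) + (-6) + (0) + (0)] = 0/24 = 0
  <chi_1*chi_5, chi_4> = (1/24)[1*(3)*conj(3) + 6*(-1)*conj(1) + 3*(-1)*conj(-1) + 8*(0)*conj(0) + 6*(1)*conj(-1)]
      = (1/24)[(9) + (-6) + (3) + (0) + (-6)] = 0/24 = 0
  <chi_1*chi_5, chi_5> = (1/24)[1*(3)*conj(3) + 6*(-1)*conj(-1) + 3*(-1)*conj(-1) + 8*(0)*conj(0) + 6*(1)*conj(1)]
      = (1/24)[(9) + (6) + (3) + (0) + (6)] = 24/24 = 1
Hence the multiplicities are chi_5: 1. Dimension check: dim(chi_1)*dim(chi_5) = 1*3 = 3 and sum (mult * dim) = 1*3 = 3.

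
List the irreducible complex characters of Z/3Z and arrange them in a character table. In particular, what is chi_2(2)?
Character table of Z/3Z (irreps indexed chi_0,...,chi_2 with chi_k(m) = zeta_3^(k*m), zeta_3 = exp(2*pi*i/3)):
  irrep \ class  {0} (size 1)  {1} (size 1)    {2} (size 1)  
  chi_0          1             1               1             
  chi_1          1             exp(2*I*pi/3)   exp(-2*I*pi/3)
  chi_2          1             exp(-2*I*pi/3)  exp(2*I*pi/3) 

Spot check: chi_2(2) = zeta_3^(2*2) = zeta_3^4 = exp(2*I*pi/3).

Argument: Z/3Z is abelian, so all 3 irreducible complex representations are 1-dimensional. They are given by chi_k(m) = zeta_3^(k*m) for k = 0,...,2. Row orthogonality: sum_m chi_k(m) conj(chi_l(m)) = 3 * [k = l].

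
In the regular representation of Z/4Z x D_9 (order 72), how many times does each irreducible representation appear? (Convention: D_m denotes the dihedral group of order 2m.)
Each irreducible V_i of dimension d_i appears with multiplicity d_i, i.e. rho_reg = (direct sum over all irreducibles V_i) d_i V_i. The irreducible dimensions for Z/4Z x D_9 are 1, 1, 1, 1, 1, 1, 1, 1, 2, 2, 2, 2, 2, 2, 2, 2, 2, 2, 2, 2, 2, 2, 2, 2: 8 irreducibles of dimension 1, each with multiplicity 1; 16 irreducibles of dimension 2, each with multiplicity 2. Total dimension 8*1*1 + 16*2*2 = 72 = |G|.

Reasoning: General theorem: in the regular representation of a finite group G, each irreducible appears with multiplicity equal to its dimension. Check: dim(rho_reg) = sum d_i^2 = 1 + 1 + 1 + 1 + 1 + 1 + 1 + 1 + 4 + 4 + 4 + 4 + 4 + 4 + 4 + 4 + 4 + 4 + 4 + 4 + 4 + 4 + 4 + 4 = 72 = |G|.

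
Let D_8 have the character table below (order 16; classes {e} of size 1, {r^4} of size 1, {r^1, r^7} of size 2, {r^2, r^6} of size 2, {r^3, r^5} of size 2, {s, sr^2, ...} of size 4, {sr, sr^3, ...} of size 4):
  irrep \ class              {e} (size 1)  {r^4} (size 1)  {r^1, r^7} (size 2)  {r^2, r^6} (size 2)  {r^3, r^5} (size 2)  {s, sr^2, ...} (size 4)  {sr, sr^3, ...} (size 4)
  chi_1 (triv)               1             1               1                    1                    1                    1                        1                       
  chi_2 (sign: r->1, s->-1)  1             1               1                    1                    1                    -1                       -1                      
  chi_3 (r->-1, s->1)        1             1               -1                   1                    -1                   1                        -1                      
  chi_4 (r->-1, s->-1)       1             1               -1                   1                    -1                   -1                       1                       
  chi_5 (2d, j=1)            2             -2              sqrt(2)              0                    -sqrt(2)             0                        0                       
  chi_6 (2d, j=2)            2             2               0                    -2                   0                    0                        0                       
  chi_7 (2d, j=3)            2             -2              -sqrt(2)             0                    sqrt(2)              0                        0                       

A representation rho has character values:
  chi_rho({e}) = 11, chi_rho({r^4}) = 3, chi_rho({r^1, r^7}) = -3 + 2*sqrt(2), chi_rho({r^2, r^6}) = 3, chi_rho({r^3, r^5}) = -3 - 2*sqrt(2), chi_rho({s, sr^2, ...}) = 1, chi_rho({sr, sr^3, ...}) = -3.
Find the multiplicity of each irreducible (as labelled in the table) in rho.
Multiplicities: chi_1: 0, chi_2: 1, chi_3: 3, chi_4: 1, chi_5: 2, chi_6: 1, chi_7: 0.

Why: Use <chi_rho, chi> = (1/|G|) sum_C |C| * chi_rho(C) * conj(chi(C)) with |G| = 16 for each irreducible chi in the table:
  <chi_rho, chi_1> = (1/16)[1*(11)*conj(1) + 1*(3)*conj(1) + 2*(-3 + 2*sqrt(2))*conj(1) + 2*(3)*conj(1) + 2*(-3 - 2*sqrt(2))*conj(1) + 4*(1)*conj(1) + 4*(-3)*conj(1)]
      = (1/16)[(11) + (3) + (-6 + 4*sqrt(2)) + (6) + (-6 - 4*sqrt(2)) + (4) + (-12)] = 0/16 = 0
  <chi_rho, chi_2> = (1/16)[1*(11)*conj(1) + 1*(3)*conj(1) + 2*(-3 + 2*sqrt(2))*conj(1) + 2*(3)*conj(1) + 2*(-3 - 2*sqrt(2))*conj(1) + 4*(1)*conj(-1) + 4*(-3)*conj(-1)]
      = (1/16)[(11) + (3) + (-6 + 4*sqrt(2)) + (6) + (-6 - 4*sqrt(2)) + (-4) + (12)] = 16/16 = 1
  <chi_rho, chi_3> = (1/16)[1*(11)*conj(1) + 1*(3)*conj(1) + 2*(-3 + 2*sqrt(2))*conj(-1) + 2*(3)*conj(1) + 2*(-3 - 2*sqrt(2))*conj(-1) + 4*(1)*conj(1) + 4*(-3)*conj(-1)]
      = (1/16)[(11) + (3) + (6 - 4*sqrt(2)) + (6) + (4*sqrt(2) + 6) + (4) + (12)] = 48/16 = 3
  <chi_rho, chi_4> = (1/16)[1*(11)*conj(1) + 1*(3)*conj(1) + 2*(-3 + 2*sqrt(2))*conj(-1) + 2*(3)*conj(1) + 2*(-3 - 2*sqrt(2))*conj(-1) + 4*(1)*conj(-1) + 4*(-3)*conj(1)]
      = (1/16)[(11) + (3) + (6 - 4*sqrt(2)) + (6) + (4*sqrt(2) + 6) + (-4) + (-12)] = 16/16 = 1
  <chi_rho, chi_5> = (1/16)[1*(11)*conj(2) + 1*(3)*conj(-2) + 2*(-3 + 2*sqrt(2))*conj(sqrt(2)) + 2*(3)*conj(0) + 2*(-3 - 2*sqrt(2))*conj(-sqrt(2)) + 4*(1)*conj(0) + 4*(-3)*conj(0)]
      = (1/16)[(22) + (-6) + (8 - 6*sqrt(2)) + (0) + (8 + 6*sqrt(2)) + (0) + (0)] = 32/16 = 2
  <chi_rho, chi_6> = (1/16)[1*(11)*conj(2) + 1*(3)*conj(2) + 2*(-3 + 2*sqrt(2))*conj(0) + 2*(3)*conj(-2) + 2*(-3 - 2*sqrt(2))*conj(0) + 4*(1)*conj(0) + 4*(-3)*conj(0)]
      = (1/16)[(22) + (6) + (0) + (-12) + (0) + (0) + (0)] = 16/16 = 1
  <chi_rho, chi_7> = (1/16)[1*(11)*conj(2) + 1*(3)*conj(-2) + 2*(-3 + 2*sqrt(2))*conj(-sqrt(2)) + 2*(3)*conj(0) + 2*(-3 - 2*sqrt(2))*conj(sqrt(2)) + 4*(1)*conj(0) + 4*(-3)*conj(0)]
      = (1/16)[(22) + (-6) + (-8 + 6*sqrt(2)) + (0) + (-6*sqrt(2) - 8) + (0) + (0)] = 0/16 = 0
Dimension check: dim(rho) = sum (mult * dim) = 0*1 + 1*1 + 3*1 + 1*1 + 2*2 + 1*2 + 0*2 = 11 = chi_rho(e) = 11.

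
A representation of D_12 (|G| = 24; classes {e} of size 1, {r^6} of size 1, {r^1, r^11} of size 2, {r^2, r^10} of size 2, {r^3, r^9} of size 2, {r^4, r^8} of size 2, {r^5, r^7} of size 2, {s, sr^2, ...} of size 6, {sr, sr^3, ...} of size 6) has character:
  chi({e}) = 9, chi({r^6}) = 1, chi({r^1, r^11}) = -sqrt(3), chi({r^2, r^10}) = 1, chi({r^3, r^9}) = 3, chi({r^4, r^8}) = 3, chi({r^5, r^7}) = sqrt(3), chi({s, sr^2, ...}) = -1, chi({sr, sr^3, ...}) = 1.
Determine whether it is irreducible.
Not irreducible (reducible): <chi, chi> = 6 > 1.

Details: <chi, chi> = (1/|G|) sum_C |C| * |chi(C)|^2 = (1/24)[1*|9|^2 + 1*|1|^2 + 2*|-sqrt(3)|^2 + 2*|1|^2 + 2*|3|^2 + 2*|3|^2 + 2*|sqrt(3)|^2 + 6*|-1|^2 + 6*|1|^2]
  = (1/24)[(81) + (1) + (6) + (2) + (18) + (18) + (6) + (6) + (6)] = 144/24 = 6.
A character is irreducible iff <chi, chi> = 1, so this representation is reducible.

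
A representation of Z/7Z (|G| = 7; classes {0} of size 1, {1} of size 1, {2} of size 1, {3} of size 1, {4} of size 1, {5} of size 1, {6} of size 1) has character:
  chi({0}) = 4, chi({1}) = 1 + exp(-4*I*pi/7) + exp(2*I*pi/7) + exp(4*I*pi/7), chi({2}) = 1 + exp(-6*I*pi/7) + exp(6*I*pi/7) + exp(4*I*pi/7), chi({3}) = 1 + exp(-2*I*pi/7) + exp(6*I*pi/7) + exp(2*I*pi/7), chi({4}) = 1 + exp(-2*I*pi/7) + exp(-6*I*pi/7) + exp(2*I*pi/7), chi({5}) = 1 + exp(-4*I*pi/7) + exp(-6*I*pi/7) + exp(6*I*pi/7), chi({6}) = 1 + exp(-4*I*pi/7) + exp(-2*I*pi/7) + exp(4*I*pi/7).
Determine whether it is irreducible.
Not irreducible (reducible): <chi, chi> = 4 > 1.

Solution. <chi, chi> = (1/|G|) sum_C |C| * |chi(C)|^2 = (1/7)[1*|4|^2 + 1*|1 + exp(-4*I*pi/7) + exp(2*I*pi/7) + exp(4*I*pi/7)|^2 + 1*|1 + exp(-6*I*pi/7) + exp(6*I*pi/7) + exp(4*I*pi/7)|^2 + 1*|1 + exp(-2*I*pi/7) + exp(6*I*pi/7) + exp(2*I*pi/7)|^2 + 1*|1 + exp(-2*I*pi/7) + exp(-6*I*pi/7) + exp(2*I*pi/7)|^2 + 1*|1 + exp(-4*I*pi/7) + exp(-6*I*pi/7) + exp(6*I*pi/7)|^2 + 1*|1 + exp(-4*I*pi/7) + exp(-2*I*pi/7) + exp(4*I*pi/7)|^2]
  = (1/7)[(16) + (2) + (2) + (2) + (2) + (2) + (2)] = 28/7 = 4.
(Exp terms are combined using exp(i*s)*conj(exp(i*t)) = exp(i*(s-t)), and sums of them are collapsed using the identity that for every m > 1 the m distinct m-th roots of unity sum to 0, e.g. 1 + exp(2*I*pi/3) + exp(-2*I*pi/3) = 0.)
A character is irreducible iff <chi, chi> = 1, so this representation is reducible.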